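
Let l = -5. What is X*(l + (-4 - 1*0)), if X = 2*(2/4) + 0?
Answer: -9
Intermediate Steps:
X = 1 (X = 2*(2*(1/4)) + 0 = 2*(1/2) + 0 = 1 + 0 = 1)
X*(l + (-4 - 1*0)) = 1*(-5 + (-4 - 1*0)) = 1*(-5 + (-4 + 0)) = 1*(-5 - 4) = 1*(-9) = -9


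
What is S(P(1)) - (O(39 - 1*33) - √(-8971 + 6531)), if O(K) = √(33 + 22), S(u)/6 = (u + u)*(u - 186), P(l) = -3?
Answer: 6804 - √55 + 2*I*√610 ≈ 6796.6 + 49.396*I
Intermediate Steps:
S(u) = 12*u*(-186 + u) (S(u) = 6*((u + u)*(u - 186)) = 6*((2*u)*(-186 + u)) = 6*(2*u*(-186 + u)) = 12*u*(-186 + u))
O(K) = √55
S(P(1)) - (O(39 - 1*33) - √(-8971 + 6531)) = 12*(-3)*(-186 - 3) - (√55 - √(-8971 + 6531)) = 12*(-3)*(-189) - (√55 - √(-2440)) = 6804 - (√55 - 2*I*√610) = 6804 + (-√55 + 2*I*√610) = 6804 - √55 + 2*I*√610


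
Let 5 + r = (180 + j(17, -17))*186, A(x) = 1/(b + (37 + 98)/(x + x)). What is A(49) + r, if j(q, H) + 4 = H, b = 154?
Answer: 450247261/15227 ≈ 29569.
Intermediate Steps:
A(x) = 1/(154 + 135/(2*x)) (A(x) = 1/(154 + (37 + 98)/(x + x)) = 1/(154 + 135/((2*x))) = 1/(154 + 135*(1/(2*x))) = 1/(154 + 135/(2*x)))
j(q, H) = -4 + H
r = 29569 (r = -5 + (180 + (-4 - 17))*186 = -5 + (180 - 21)*186 = -5 + 159*186 = -5 + 29574 = 29569)
A(49) + r = 2*49/(135 + 308*49) + 29569 = 2*49/(135 + 15092) + 29569 = 2*49/15227 + 29569 = 2*49*(1/15227) + 29569 = 98/15227 + 29569 = 450247261/15227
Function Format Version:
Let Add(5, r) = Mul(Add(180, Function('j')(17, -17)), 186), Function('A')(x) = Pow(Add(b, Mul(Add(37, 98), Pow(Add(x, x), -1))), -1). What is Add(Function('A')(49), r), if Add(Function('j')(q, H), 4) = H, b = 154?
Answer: Rational(450247261, 15227) ≈ 29569.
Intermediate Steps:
Function('A')(x) = Pow(Add(154, Mul(Rational(135, 2), Pow(x, -1))), -1) (Function('A')(x) = Pow(Add(154, Mul(Add(37, 98), Pow(Add(x, x), -1))), -1) = Pow(Add(154, Mul(135, Pow(Mul(2, x), -1))), -1) = Pow(Add(154, Mul(135, Mul(Rational(1, 2), Pow(x, -1)))), -1) = Pow(Add(154, Mul(Rational(135, 2), Pow(x, -1))), -1))
Function('j')(q, H) = Add(-4, H)
r = 29569 (r = Add(-5, Mul(Add(180, Add(-4, -17)), 186)) = Add(-5, Mul(Add(180, -21), 186)) = Add(-5, Mul(159, 186)) = Add(-5, 29574) = 29569)
Add(Function('A')(49), r) = Add(Mul(2, 49, Pow(Add(135, Mul(308, 49)), -1)), 29569) = Add(Mul(2, 49, Pow(Add(135, 15092), -1)), 29569) = Add(Mul(2, 49, Pow(15227, -1)), 29569) = Add(Mul(2, 49, Rational(1, 15227)), 29569) = Add(Rational(98, 15227), 29569) = Rational(450247261, 15227)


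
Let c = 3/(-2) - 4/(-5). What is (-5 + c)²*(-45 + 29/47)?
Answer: -3388707/2350 ≈ -1442.0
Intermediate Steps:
c = -7/10 (c = 3*(-½) - 4*(-⅕) = -3/2 + ⅘ = -7/10 ≈ -0.70000)
(-5 + c)²*(-45 + 29/47) = (-5 - 7/10)²*(-45 + 29/47) = (-57/10)²*(-45 + 29*(1/47)) = 3249*(-45 + 29/47)/100 = (3249/100)*(-2086/47) = -3388707/2350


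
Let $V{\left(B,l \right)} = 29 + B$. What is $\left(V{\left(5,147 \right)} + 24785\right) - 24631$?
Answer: $188$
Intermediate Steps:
$\left(V{\left(5,147 \right)} + 24785\right) - 24631 = \left(\left(29 + 5\right) + 24785\right) - 24631 = \left(34 + 24785\right) - 24631 = 24819 - 24631 = 188$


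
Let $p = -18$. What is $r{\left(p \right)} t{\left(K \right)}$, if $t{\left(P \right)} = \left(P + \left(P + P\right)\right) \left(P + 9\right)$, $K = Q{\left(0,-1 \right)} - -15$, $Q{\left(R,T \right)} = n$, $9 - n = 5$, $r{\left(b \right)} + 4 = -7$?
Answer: $-17556$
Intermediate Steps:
$r{\left(b \right)} = -11$ ($r{\left(b \right)} = -4 - 7 = -11$)
$n = 4$ ($n = 9 - 5 = 4$)
$Q{\left(R,T \right)} = 4$
$K = 19$ ($K = 4 - -15 = 4 + 15 = 19$)
$t{\left(P \right)} = 3 P \left(9 + P\right)$ ($t{\left(P \right)} = \left(P + 2 P\right) \left(9 + P\right) = 3 P \left(9 + P\right)$)
$r{\left(p \right)} t{\left(K \right)} = - 11 \cdot 3 \cdot 19 \left(9 + 19\right) = - 11 \cdot 3 \cdot 19 \cdot 28 = \left(-11\right) 1596 = -17556$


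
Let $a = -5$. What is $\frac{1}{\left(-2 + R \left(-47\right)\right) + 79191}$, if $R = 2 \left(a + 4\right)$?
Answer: $\frac{1}{79283} \approx 1.2613 \cdot 10^{-5}$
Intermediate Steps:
$R = -2$ ($R = 2 \left(-5 + 4\right) = 2 \left(-1\right) = -2$)
$\frac{1}{\left(-2 + R \left(-47\right)\right) + 79191} = \frac{1}{\left(-2 - -94\right) + 79191} = \frac{1}{\left(-2 + 94\right) + 79191} = \frac{1}{92 + 79191} = \frac{1}{79283}$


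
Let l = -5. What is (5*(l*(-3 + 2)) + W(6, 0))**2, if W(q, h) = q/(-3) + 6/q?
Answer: 576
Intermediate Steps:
W(q, h) = 6/q - q/3 (W(q, h) = q*(-1/3) + 6/q = -q/3 + 6/q = 6/q - q/3)
(5*(l*(-3 + 2)) + W(6, 0))**2 = (5*(-5*(-3 + 2)) + (6/6 - 1/3*6))**2 = (5*(-5*(-1)) + (6*(1/6) - 2))**2 = (5*5 + (1 - 2))**2 = (25 - 1)**2 = 24**2 = 576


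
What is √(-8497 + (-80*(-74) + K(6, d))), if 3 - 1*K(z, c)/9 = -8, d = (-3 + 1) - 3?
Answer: I*√2478 ≈ 49.78*I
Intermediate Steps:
d = -5 (d = -2 - 3 = -5)
K(z, c) = 99 (K(z, c) = 27 - 9*(-8) = 27 + 72 = 99)
√(-8497 + (-80*(-74) + K(6, d))) = √(-8497 + (-80*(-74) + 99)) = √(-8497 + (5920 + 99)) = √(-8497 + 6019) = √(-2478) = I*√2478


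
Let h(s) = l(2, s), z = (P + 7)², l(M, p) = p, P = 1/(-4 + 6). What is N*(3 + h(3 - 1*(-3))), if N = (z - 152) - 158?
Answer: -9135/4 ≈ -2283.8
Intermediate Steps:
P = ½ (P = 1/2 = ½ ≈ 0.50000)
z = 225/4 (z = (½ + 7)² = (15/2)² = 225/4 ≈ 56.250)
h(s) = s
N = -1015/4 (N = (225/4 - 152) - 158 = -383/4 - 158 = -1015/4 ≈ -253.75)
N*(3 + h(3 - 1*(-3))) = -1015*(3 + (3 - 1*(-3)))/4 = -1015*(3 + (3 + 3))/4 = -1015*(3 + 6)/4 = -1015/4*9 = -9135/4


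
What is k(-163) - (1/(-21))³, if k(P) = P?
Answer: -1509542/9261 ≈ -163.00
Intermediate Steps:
k(-163) - (1/(-21))³ = -163 - (1/(-21))³ = -163 - (-1/21)³ = -163 - 1*(-1/9261) = -163 + 1/9261 = -1509542/9261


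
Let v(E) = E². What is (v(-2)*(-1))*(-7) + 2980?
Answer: 3008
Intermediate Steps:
(v(-2)*(-1))*(-7) + 2980 = ((-2)²*(-1))*(-7) + 2980 = (4*(-1))*(-7) + 2980 = -4*(-7) + 2980 = 28 + 2980 = 3008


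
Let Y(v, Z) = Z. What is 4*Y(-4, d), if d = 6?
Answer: 24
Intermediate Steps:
4*Y(-4, d) = 4*6 = 24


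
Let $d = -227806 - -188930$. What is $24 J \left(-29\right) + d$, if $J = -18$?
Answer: $-26348$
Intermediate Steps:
$d = -38876$ ($d = -227806 + 188930 = -38876$)
$24 J \left(-29\right) + d = 24 \left(-18\right) \left(-29\right) - 38876 = \left(-432\right) \left(-29\right) - 38876 = 12528 - 38876 = -26348$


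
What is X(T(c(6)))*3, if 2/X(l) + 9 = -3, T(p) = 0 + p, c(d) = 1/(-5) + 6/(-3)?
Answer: -½ ≈ -0.50000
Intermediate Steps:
c(d) = -11/5 (c(d) = 1*(-⅕) + 6*(-⅓) = -⅕ - 2 = -11/5)
T(p) = p
X(l) = -⅙ (X(l) = 2/(-9 - 3) = 2/(-12) = 2*(-1/12) = -⅙)
X(T(c(6)))*3 = -⅙*3 = -½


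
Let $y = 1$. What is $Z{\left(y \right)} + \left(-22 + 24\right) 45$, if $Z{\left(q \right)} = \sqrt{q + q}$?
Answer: $90 + \sqrt{2} \approx 91.414$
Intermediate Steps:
$Z{\left(q \right)} = \sqrt{2} \sqrt{q}$ ($Z{\left(q \right)} = \sqrt{2 q} = \sqrt{2} \sqrt{q}$)
$Z{\left(y \right)} + \left(-22 + 24\right) 45 = \sqrt{2} \sqrt{1} + \left(-22 + 24\right) 45 = \sqrt{2} \cdot 1 + 2 \cdot 45 = \sqrt{2} + 90 = 90 + \sqrt{2}$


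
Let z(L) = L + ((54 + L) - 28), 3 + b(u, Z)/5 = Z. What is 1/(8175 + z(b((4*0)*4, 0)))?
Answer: 1/8171 ≈ 0.00012238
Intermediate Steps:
b(u, Z) = -15 + 5*Z
z(L) = 26 + 2*L (z(L) = L + (26 + L) = 26 + 2*L)
1/(8175 + z(b((4*0)*4, 0))) = 1/(8175 + (26 + 2*(-15 + 5*0))) = 1/(8175 + (26 + 2*(-15 + 0))) = 1/(8175 + (26 + 2*(-15))) = 1/(8175 + (26 - 30)) = 1/(8175 - 4) = 1/8171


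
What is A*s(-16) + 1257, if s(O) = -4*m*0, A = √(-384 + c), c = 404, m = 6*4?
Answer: 1257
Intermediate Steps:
m = 24
A = 2*√5 (A = √(-384 + 404) = √20 = 2*√5 ≈ 4.4721)
s(O) = 0 (s(O) = -4*24*0 = -96*0 = 0)
A*s(-16) + 1257 = (2*√5)*0 + 1257 = 0 + 1257 = 1257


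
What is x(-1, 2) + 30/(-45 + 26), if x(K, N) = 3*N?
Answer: 84/19 ≈ 4.4211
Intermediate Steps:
x(-1, 2) + 30/(-45 + 26) = 3*2 + 30/(-45 + 26) = 6 + 30/(-19) = 6 + 30*(-1/19) = 6 - 30/19 = 84/19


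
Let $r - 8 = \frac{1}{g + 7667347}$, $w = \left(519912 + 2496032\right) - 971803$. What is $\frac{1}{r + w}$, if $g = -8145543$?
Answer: $\frac{478196}{977503875203} \approx 4.892 \cdot 10^{-7}$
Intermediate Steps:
$w = 2044141$ ($w = 3015944 - 971803 = 2044141$)
$r = \frac{3825567}{478196}$ ($r = 8 + \frac{1}{-8145543 + 7667347} = 8 + \frac{1}{-478196} = 8 - \frac{1}{478196} = \frac{3825567}{478196} \approx 8.0$)
$\frac{1}{r + w} = \frac{1}{\frac{3825567}{478196} + 2044141} = \frac{1}{\frac{977503875203}{478196}} = \frac{478196}{977503875203}$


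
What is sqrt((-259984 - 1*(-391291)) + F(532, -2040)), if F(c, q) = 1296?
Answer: sqrt(132603) ≈ 364.15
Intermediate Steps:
sqrt((-259984 - 1*(-391291)) + F(532, -2040)) = sqrt((-259984 - 1*(-391291)) + 1296) = sqrt((-259984 + 391291) + 1296) = sqrt(131307 + 1296) = sqrt(132603)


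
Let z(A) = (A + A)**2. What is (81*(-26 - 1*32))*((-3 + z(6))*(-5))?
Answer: 3312090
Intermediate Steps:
z(A) = 4*A**2 (z(A) = (2*A)**2 = 4*A**2)
(81*(-26 - 1*32))*((-3 + z(6))*(-5)) = (81*(-26 - 1*32))*((-3 + 4*6**2)*(-5)) = (81*(-26 - 32))*((-3 + 4*36)*(-5)) = (81*(-58))*((-3 + 144)*(-5)) = -662418*(-5) = -4698*(-705) = 3312090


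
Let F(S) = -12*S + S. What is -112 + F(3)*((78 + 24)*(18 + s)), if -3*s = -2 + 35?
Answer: -23674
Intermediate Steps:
F(S) = -11*S
s = -11 (s = -(-2 + 35)/3 = -⅓*33 = -11)
-112 + F(3)*((78 + 24)*(18 + s)) = -112 + (-11*3)*((78 + 24)*(18 - 11)) = -112 - 3366*7 = -112 - 33*714 = -112 - 23562 = -23674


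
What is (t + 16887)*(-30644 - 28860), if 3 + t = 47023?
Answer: -3802722128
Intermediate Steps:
t = 47020 (t = -3 + 47023 = 47020)
(t + 16887)*(-30644 - 28860) = (47020 + 16887)*(-30644 - 28860) = 63907*(-59504) = -3802722128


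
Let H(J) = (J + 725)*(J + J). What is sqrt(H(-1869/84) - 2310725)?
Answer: I*sqrt(37471958)/4 ≈ 1530.4*I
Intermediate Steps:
H(J) = 2*J*(725 + J) (H(J) = (725 + J)*(2*J) = 2*J*(725 + J))
sqrt(H(-1869/84) - 2310725) = sqrt(2*(-1869/84)*(725 - 1869/84) - 2310725) = sqrt(2*(-1869*1/84)*(725 - 1869*1/84) - 2310725) = sqrt(2*(-89/4)*(725 - 89/4) - 2310725) = sqrt(2*(-89/4)*(2811/4) - 2310725) = sqrt(-250179/8 - 2310725) = sqrt(-18735979/8) = I*sqrt(37471958)/4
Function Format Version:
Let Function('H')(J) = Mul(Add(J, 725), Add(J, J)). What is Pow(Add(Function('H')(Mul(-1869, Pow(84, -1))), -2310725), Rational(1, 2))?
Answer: Mul(Rational(1, 4), I, Pow(37471958, Rational(1, 2))) ≈ Mul(1530.4, I)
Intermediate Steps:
Function('H')(J) = Mul(2, J, Add(725, J)) (Function('H')(J) = Mul(Add(725, J), Mul(2, J)) = Mul(2, J, Add(725, J)))
Pow(Add(Function('H')(Mul(-1869, Pow(84, -1))), -2310725), Rational(1, 2)) = Pow(Add(Mul(2, Mul(-1869, Pow(84, -1)), Add(725, Mul(-1869, Pow(84, -1)))), -2310725), Rational(1, 2)) = Pow(Add(Mul(2, Mul(-1869, Rational(1, 84)), Add(725, Mul(-1869, Rational(1, 84)))), -2310725), Rational(1, 2)) = Pow(Add(Mul(2, Rational(-89, 4), Add(725, Rational(-89, 4))), -2310725), Rational(1, 2)) = Pow(Add(Mul(2, Rational(-89, 4), Rational(2811, 4)), -2310725), Rational(1, 2)) = Pow(Add(Rational(-250179, 8), -2310725), Rational(1, 2)) = Pow(Rational(-18735979, 8), Rational(1, 2)) = Mul(Rational(1, 4), I, Pow(37471958, Rational(1, 2)))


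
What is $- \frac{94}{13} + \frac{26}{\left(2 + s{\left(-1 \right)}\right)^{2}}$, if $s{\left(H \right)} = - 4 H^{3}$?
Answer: $- \frac{1523}{234} \approx -6.5085$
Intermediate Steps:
$- \frac{94}{13} + \frac{26}{\left(2 + s{\left(-1 \right)}\right)^{2}} = - \frac{94}{13} + \frac{26}{\left(2 - 4 \left(-1\right)^{3}\right)^{2}} = \left(-94\right) \frac{1}{13} + \frac{26}{\left(2 - -4\right)^{2}} = - \frac{94}{13} + \frac{26}{\left(2 + 4\right)^{2}} = - \frac{94}{13} + \frac{26}{6^{2}} = - \frac{94}{13} + \frac{26}{36} = - \frac{94}{13} + 26 \cdot \frac{1}{36} = - \frac{94}{13} + \frac{13}{18} = - \frac{1523}{234}$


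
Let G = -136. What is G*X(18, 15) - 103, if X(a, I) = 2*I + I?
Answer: -6223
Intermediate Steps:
X(a, I) = 3*I
G*X(18, 15) - 103 = -408*15 - 103 = -136*45 - 103 = -6120 - 103 = -6223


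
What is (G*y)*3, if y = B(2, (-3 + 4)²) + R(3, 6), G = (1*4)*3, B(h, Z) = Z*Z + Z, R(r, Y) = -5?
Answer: -108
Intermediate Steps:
B(h, Z) = Z + Z² (B(h, Z) = Z² + Z = Z + Z²)
G = 12 (G = 4*3 = 12)
y = -3 (y = (-3 + 4)²*(1 + (-3 + 4)²) - 5 = 1²*(1 + 1²) - 5 = 1*(1 + 1) - 5 = 1*2 - 5 = 2 - 5 = -3)
(G*y)*3 = (12*(-3))*3 = -36*3 = -108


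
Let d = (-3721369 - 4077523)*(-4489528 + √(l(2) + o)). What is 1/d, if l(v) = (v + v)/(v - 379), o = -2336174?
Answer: 211569007/7407739281056217156955 + I*√332038075954/59261914248449737255640 ≈ 2.8561e-14 + 9.7234e-18*I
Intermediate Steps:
l(v) = 2*v/(-379 + v) (l(v) = (2*v)/(-379 + v) = 2*v/(-379 + v))
d = 35013344002976 - 7798892*I*√332038075954/377 (d = (-3721369 - 4077523)*(-4489528 + √(2*2/(-379 + 2) - 2336174)) = -7798892*(-4489528 + √(2*2/(-377) - 2336174)) = -7798892*(-4489528 + √(2*2*(-1/377) - 2336174)) = -7798892*(-4489528 + √(-4/377 - 2336174)) = -7798892*(-4489528 + √(-880737602/377)) = -7798892*(-4489528 + I*√332038075954/377) = 35013344002976 - 7798892*I*√332038075954/377 ≈ 3.5013e+13 - 1.192e+10*I)
1/d = 1/(35013344002976 - 7798892*I*√332038075954/377)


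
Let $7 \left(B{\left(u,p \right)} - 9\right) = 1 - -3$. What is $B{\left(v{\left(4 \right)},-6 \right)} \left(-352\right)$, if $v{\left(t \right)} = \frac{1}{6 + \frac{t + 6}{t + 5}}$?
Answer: $- \frac{23584}{7} \approx -3369.1$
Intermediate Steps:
$v{\left(t \right)} = \frac{1}{6 + \frac{6 + t}{5 + t}}$
$B{\left(u,p \right)} = \frac{67}{7}$ ($B{\left(u,p \right)} = 9 + \frac{1 - -3}{7} = 9 + \frac{1 + 3}{7} = 9 + \frac{1}{7} \cdot 4 = 9 + \frac{4}{7} = \frac{67}{7}$)
$B{\left(v{\left(4 \right)},-6 \right)} \left(-352\right) = \frac{67}{7} \left(-352\right) = - \frac{23584}{7}$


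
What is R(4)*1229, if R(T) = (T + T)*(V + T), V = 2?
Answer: 58992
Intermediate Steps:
R(T) = 2*T*(2 + T) (R(T) = (T + T)*(2 + T) = (2*T)*(2 + T) = 2*T*(2 + T))
R(4)*1229 = (2*4*(2 + 4))*1229 = (2*4*6)*1229 = 48*1229 = 58992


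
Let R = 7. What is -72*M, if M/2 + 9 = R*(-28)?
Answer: 29520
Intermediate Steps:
M = -410 (M = -18 + 2*(7*(-28)) = -18 + 2*(-196) = -18 - 392 = -410)
-72*M = -72*(-410) = 29520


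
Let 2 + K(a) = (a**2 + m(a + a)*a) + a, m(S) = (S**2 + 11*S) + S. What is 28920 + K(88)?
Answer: 2948494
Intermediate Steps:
m(S) = S**2 + 12*S
K(a) = -2 + a + a**2 + 2*a**2*(12 + 2*a) (K(a) = -2 + ((a**2 + ((a + a)*(12 + (a + a)))*a) + a) = -2 + ((a**2 + ((2*a)*(12 + 2*a))*a) + a) = -2 + ((a**2 + (2*a*(12 + 2*a))*a) + a) = -2 + ((a**2 + 2*a**2*(12 + 2*a)) + a) = -2 + (a + a**2 + 2*a**2*(12 + 2*a)) = -2 + a + a**2 + 2*a**2*(12 + 2*a))
28920 + K(88) = 28920 + (-2 + 88 + 4*88**3 + 25*88**2) = 28920 + (-2 + 88 + 4*681472 + 25*7744) = 28920 + (-2 + 88 + 2725888 + 193600) = 28920 + 2919574 = 2948494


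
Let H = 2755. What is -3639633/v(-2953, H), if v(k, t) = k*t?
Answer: 3639633/8135515 ≈ 0.44738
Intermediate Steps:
-3639633/v(-2953, H) = -3639633/((-2953*2755)) = -3639633/(-8135515) = -3639633*(-1/8135515) = 3639633/8135515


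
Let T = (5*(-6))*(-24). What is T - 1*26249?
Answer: -25529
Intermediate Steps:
T = 720 (T = -30*(-24) = 720)
T - 1*26249 = 720 - 1*26249 = 720 - 26249 = -25529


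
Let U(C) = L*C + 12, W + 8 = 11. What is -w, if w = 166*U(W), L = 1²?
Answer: -2490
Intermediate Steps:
W = 3 (W = -8 + 11 = 3)
L = 1
U(C) = 12 + C (U(C) = 1*C + 12 = C + 12 = 12 + C)
w = 2490 (w = 166*(12 + 3) = 166*15 = 2490)
-w = -1*2490 = -2490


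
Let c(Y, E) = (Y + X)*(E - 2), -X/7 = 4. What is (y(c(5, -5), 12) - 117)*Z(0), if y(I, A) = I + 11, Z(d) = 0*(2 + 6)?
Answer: 0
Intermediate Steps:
X = -28 (X = -7*4 = -28)
c(Y, E) = (-28 + Y)*(-2 + E) (c(Y, E) = (Y - 28)*(E - 2) = (-28 + Y)*(-2 + E))
Z(d) = 0 (Z(d) = 0*8 = 0)
y(I, A) = 11 + I
(y(c(5, -5), 12) - 117)*Z(0) = ((11 + (56 - 28*(-5) - 2*5 - 5*5)) - 117)*0 = ((11 + (56 + 140 - 10 - 25)) - 117)*0 = ((11 + 161) - 117)*0 = (172 - 117)*0 = 55*0 = 0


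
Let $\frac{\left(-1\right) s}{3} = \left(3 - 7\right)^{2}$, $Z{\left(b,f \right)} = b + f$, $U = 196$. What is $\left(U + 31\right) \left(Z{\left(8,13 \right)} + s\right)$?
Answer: $-6129$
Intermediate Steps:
$s = -48$ ($s = - 3 \left(3 - 7\right)^{2} = - 3 \left(-4\right)^{2} = \left(-3\right) 16 = -48$)
$\left(U + 31\right) \left(Z{\left(8,13 \right)} + s\right) = \left(196 + 31\right) \left(\left(8 + 13\right) - 48\right) = 227 \left(21 - 48\right) = 227 \left(-27\right) = -6129$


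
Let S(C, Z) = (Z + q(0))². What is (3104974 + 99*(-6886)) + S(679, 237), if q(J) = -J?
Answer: 2479429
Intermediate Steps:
S(C, Z) = Z² (S(C, Z) = (Z - 1*0)² = (Z + 0)² = Z²)
(3104974 + 99*(-6886)) + S(679, 237) = (3104974 + 99*(-6886)) + 237² = (3104974 - 681714) + 56169 = 2423260 + 56169 = 2479429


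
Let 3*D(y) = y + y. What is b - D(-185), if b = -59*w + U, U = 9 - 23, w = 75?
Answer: -12947/3 ≈ -4315.7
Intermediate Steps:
D(y) = 2*y/3 (D(y) = (y + y)/3 = (2*y)/3 = 2*y/3)
U = -14
b = -4439 (b = -59*75 - 14 = -4425 - 14 = -4439)
b - D(-185) = -4439 - 2*(-185)/3 = -4439 - 1*(-370/3) = -4439 + 370/3 = -12947/3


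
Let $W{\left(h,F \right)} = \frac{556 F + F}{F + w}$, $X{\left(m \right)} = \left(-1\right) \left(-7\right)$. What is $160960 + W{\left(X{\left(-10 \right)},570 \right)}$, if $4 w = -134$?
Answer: $\frac{173345060}{1073} \approx 1.6155 \cdot 10^{5}$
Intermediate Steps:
$w = - \frac{67}{2}$ ($w = \frac{1}{4} \left(-134\right) = - \frac{67}{2} \approx -33.5$)
$X{\left(m \right)} = 7$
$W{\left(h,F \right)} = \frac{557 F}{- \frac{67}{2} + F}$ ($W{\left(h,F \right)} = \frac{556 F + F}{F - \frac{67}{2}} = \frac{557 F}{- \frac{67}{2} + F}$)
$160960 + W{\left(X{\left(-10 \right)},570 \right)} = 160960 + 1114 \cdot 570 \frac{1}{-67 + 2 \cdot 570} = 160960 + 1114 \cdot 570 \frac{1}{-67 + 1140} = 160960 + 1114 \cdot 570 \cdot \frac{1}{1073} = 160960 + \frac{634980}{1073} = \frac{173345060}{1073}$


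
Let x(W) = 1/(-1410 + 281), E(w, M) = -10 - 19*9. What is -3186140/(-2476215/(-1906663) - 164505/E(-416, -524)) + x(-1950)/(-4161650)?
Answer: -516626718954637740170527/147581756063921143050 ≈ -3500.6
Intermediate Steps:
E(w, M) = -181 (E(w, M) = -10 - 171 = -181)
x(W) = -1/1129 (x(W) = 1/(-1129) = -1/1129)
-3186140/(-2476215/(-1906663) - 164505/E(-416, -524)) + x(-1950)/(-4161650) = -3186140/(-2476215/(-1906663) - 164505/(-181)) - 1/1129/(-4161650) = -3186140/(-2476215*(-1/1906663) - 164505*(-1/181)) - 1/1129*(-1/4161650) = -3186140/(2476215/1906663 + 164505/181) + 1/4698502850 = -3186140/314103791730/345106003 + 1/4698502850 = -3186140*345106003/314103791730 + 1/4698502850 = -109955604039842/31410379173 + 1/4698502850 = -516626718954637740170527/147581756063921143050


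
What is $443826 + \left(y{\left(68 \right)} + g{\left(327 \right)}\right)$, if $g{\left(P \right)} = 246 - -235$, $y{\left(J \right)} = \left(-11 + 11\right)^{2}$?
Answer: $444307$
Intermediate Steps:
$y{\left(J \right)} = 0$ ($y{\left(J \right)} = 0^{2} = 0$)
$g{\left(P \right)} = 481$ ($g{\left(P \right)} = 246 + 235 = 481$)
$443826 + \left(y{\left(68 \right)} + g{\left(327 \right)}\right) = 443826 + \left(0 + 481\right) = 443826 + 481 = 444307$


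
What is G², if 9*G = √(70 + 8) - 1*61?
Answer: (61 - √78)²/81 ≈ 33.599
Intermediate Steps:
G = -61/9 + √78/9 (G = (√(70 + 8) - 1*61)/9 = (√78 - 61)/9 = (-61 + √78)/9 = -61/9 + √78/9 ≈ -5.7965)
G² = (-61/9 + √78/9)²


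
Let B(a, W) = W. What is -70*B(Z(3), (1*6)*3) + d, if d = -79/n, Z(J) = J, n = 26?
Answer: -32839/26 ≈ -1263.0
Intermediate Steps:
d = -79/26 ≈ -3.0385
-70*B(Z(3), (1*6)*3) + d = -70*1*6*3 - 79/26 = -420*3 - 79/26 = -70*18 - 79/26 = -1260 - 79/26 = -32839/26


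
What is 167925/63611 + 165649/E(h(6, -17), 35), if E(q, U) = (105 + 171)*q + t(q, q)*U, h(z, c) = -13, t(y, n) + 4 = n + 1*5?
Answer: -9864055139/254952888 ≈ -38.690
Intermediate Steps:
t(y, n) = 1 + n (t(y, n) = -4 + (n + 1*5) = -4 + (n + 5) = -4 + (5 + n) = 1 + n)
E(q, U) = 276*q + U*(1 + q) (E(q, U) = (105 + 171)*q + (1 + q)*U = 276*q + U*(1 + q))
167925/63611 + 165649/E(h(6, -17), 35) = 167925/63611 + 165649/(276*(-13) + 35*(1 - 13)) = 167925*(1/63611) + 165649/(-3588 + 35*(-12)) = 167925/63611 + 165649/(-3588 - 420) = 167925/63611 + 165649/(-4008) = 167925/63611 + 165649*(-1/4008) = 167925/63611 - 165649/4008 = -9864055139/254952888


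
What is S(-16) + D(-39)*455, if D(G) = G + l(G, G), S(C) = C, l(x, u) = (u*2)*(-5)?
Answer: 159689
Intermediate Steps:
l(x, u) = -10*u (l(x, u) = (2*u)*(-5) = -10*u)
D(G) = -9*G (D(G) = G - 10*G = -9*G)
S(-16) + D(-39)*455 = -16 - 9*(-39)*455 = -16 + 351*455 = -16 + 159705 = 159689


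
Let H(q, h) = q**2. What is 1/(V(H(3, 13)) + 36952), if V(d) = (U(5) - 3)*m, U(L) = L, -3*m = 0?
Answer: 1/36952 ≈ 2.7062e-5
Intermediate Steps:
m = 0 (m = -1/3*0 = 0)
V(d) = 0 (V(d) = (5 - 3)*0 = 2*0 = 0)
1/(V(H(3, 13)) + 36952) = 1/(0 + 36952) = 1/36952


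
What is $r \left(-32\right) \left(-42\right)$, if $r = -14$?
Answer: $-18816$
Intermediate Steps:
$r \left(-32\right) \left(-42\right) = \left(-14\right) \left(-32\right) \left(-42\right) = 448 \left(-42\right) = -18816$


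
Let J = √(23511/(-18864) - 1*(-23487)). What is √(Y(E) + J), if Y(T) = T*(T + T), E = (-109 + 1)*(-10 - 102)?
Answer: √(180783439183872 + 393*√58037618667)/786 ≈ 17106.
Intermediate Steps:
E = 12096 (E = -108*(-112) = 12096)
Y(T) = 2*T² (Y(T) = T*(2*T) = 2*T²)
J = √58037618667/1572 (J = √(23511*(-1/18864) + 23487) = √(-7837/6288 + 23487) = √(147678419/6288) = √58037618667/1572 ≈ 153.25)
√(Y(E) + J) = √(2*12096² + √58037618667/1572) = √(2*146313216 + √58037618667/1572) = √(292626432 + √58037618667/1572)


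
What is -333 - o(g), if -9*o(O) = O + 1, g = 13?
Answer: -2983/9 ≈ -331.44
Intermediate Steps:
o(O) = -⅑ - O/9 (o(O) = -(O + 1)/9 = -(1 + O)/9 = -⅑ - O/9)
-333 - o(g) = -333 - (-⅑ - ⅑*13) = -333 - (-⅑ - 13/9) = -333 - 1*(-14/9) = -333 + 14/9 = -2983/9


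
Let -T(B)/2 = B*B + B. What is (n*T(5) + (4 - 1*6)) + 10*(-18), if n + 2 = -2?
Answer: 58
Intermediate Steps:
T(B) = -2*B - 2*B² (T(B) = -2*(B*B + B) = -2*(B² + B) = -2*(B + B²) = -2*B - 2*B²)
n = -4 (n = -2 - 2 = -4)
(n*T(5) + (4 - 1*6)) + 10*(-18) = (-(-8)*5*(1 + 5) + (4 - 1*6)) + 10*(-18) = (-(-8)*5*6 + (4 - 6)) - 180 = (-4*(-60) - 2) - 180 = (240 - 2) - 180 = 238 - 180 = 58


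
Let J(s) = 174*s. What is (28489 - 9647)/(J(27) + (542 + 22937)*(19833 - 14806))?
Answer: 18842/118033631 ≈ 0.00015963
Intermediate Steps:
(28489 - 9647)/(J(27) + (542 + 22937)*(19833 - 14806)) = (28489 - 9647)/(174*27 + (542 + 22937)*(19833 - 14806)) = 18842/(4698 + 23479*5027) = 18842/(4698 + 118028933) = 18842/118033631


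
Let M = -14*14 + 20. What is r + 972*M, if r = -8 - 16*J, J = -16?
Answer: -170824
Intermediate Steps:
r = 248 (r = -8 - 16*(-16) = -8 + 256 = 248)
M = -176 (M = -196 + 20 = -176)
r + 972*M = 248 + 972*(-176) = 248 - 171072 = -170824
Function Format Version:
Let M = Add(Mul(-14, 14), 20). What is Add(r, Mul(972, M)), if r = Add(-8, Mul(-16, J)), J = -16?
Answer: -170824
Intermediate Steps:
r = 248 (r = Add(-8, Mul(-16, -16)) = Add(-8, 256) = 248)
M = -176 (M = Add(-196, 20) = -176)
Add(r, Mul(972, M)) = Add(248, Mul(972, -176)) = Add(248, -171072) = -170824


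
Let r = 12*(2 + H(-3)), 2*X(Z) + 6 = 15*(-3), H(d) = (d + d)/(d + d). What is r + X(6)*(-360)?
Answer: 9216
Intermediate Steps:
H(d) = 1 (H(d) = (2*d)/((2*d)) = (2*d)*(1/(2*d)) = 1)
X(Z) = -51/2 (X(Z) = -3 + (15*(-3))/2 = -3 + (1/2)*(-45) = -3 - 45/2 = -51/2)
r = 36 (r = 12*(2 + 1) = 12*3 = 36)
r + X(6)*(-360) = 36 - 51/2*(-360) = 36 + 9180 = 9216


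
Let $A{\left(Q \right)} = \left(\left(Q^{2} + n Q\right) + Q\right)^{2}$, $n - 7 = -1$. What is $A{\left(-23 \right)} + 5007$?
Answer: $140431$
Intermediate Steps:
$n = 6$ ($n = 7 - 1 = 6$)
$A{\left(Q \right)} = \left(Q^{2} + 7 Q\right)^{2}$ ($A{\left(Q \right)} = \left(\left(Q^{2} + 6 Q\right) + Q\right)^{2} = \left(Q^{2} + 7 Q\right)^{2}$)
$A{\left(-23 \right)} + 5007 = \left(-23\right)^{2} \left(7 - 23\right)^{2} + 5007 = 529 \left(-16\right)^{2} + 5007 = 529 \cdot 256 + 5007 = 135424 + 5007 = 140431$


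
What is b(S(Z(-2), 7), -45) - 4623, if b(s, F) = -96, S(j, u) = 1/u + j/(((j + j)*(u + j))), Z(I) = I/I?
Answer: -4719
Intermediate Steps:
Z(I) = 1
S(j, u) = 1/u + 1/(2*(j + u)) (S(j, u) = 1/u + j/(((2*j)*(j + u))) = 1/u + j/((2*j*(j + u))) = 1/u + j*(1/(2*j*(j + u))) = 1/u + 1/(2*(j + u)))
b(S(Z(-2), 7), -45) - 4623 = -96 - 4623 = -4719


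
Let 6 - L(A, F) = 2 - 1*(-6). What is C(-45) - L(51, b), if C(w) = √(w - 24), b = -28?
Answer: 2 + I*√69 ≈ 2.0 + 8.3066*I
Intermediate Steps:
C(w) = √(-24 + w)
L(A, F) = -2 (L(A, F) = 6 - (2 - 1*(-6)) = 6 - (2 + 6) = 6 - 1*8 = 6 - 8 = -2)
C(-45) - L(51, b) = √(-24 - 45) - 1*(-2) = √(-69) + 2 = I*√69 + 2 = 2 + I*√69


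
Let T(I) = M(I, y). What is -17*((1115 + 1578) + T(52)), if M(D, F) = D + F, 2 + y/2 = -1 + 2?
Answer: -46631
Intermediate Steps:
y = -2 (y = -4 + 2*(-1 + 2) = -4 + 2*1 = -4 + 2 = -2)
T(I) = -2 + I (T(I) = I - 2 = -2 + I)
-17*((1115 + 1578) + T(52)) = -17*((1115 + 1578) + (-2 + 52)) = -17*(2693 + 50) = -17*2743 = -46631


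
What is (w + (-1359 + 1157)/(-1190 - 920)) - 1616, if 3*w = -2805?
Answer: -2691204/1055 ≈ -2550.9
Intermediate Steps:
w = -935 (w = (⅓)*(-2805) = -935)
(w + (-1359 + 1157)/(-1190 - 920)) - 1616 = (-935 + (-1359 + 1157)/(-1190 - 920)) - 1616 = (-935 - 202/(-2110)) - 1616 = (-935 - 202*(-1/2110)) - 1616 = (-935 + 101/1055) - 1616 = -986324/1055 - 1616 = -2691204/1055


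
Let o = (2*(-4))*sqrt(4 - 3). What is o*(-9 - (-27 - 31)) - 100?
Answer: -492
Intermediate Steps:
o = -8 (o = -8*sqrt(1) = -8*1 = -8)
o*(-9 - (-27 - 31)) - 100 = -8*(-9 - (-27 - 31)) - 100 = -8*(-9 - 1*(-58)) - 100 = -8*(-9 + 58) - 100 = -8*49 - 100 = -392 - 100 = -492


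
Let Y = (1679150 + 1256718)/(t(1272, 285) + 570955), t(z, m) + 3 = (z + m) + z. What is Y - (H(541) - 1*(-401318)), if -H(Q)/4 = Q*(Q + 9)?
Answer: 344743670/437 ≈ 7.8889e+5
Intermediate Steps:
H(Q) = -4*Q*(9 + Q) (H(Q) = -4*Q*(Q + 9) = -4*Q*(9 + Q))
t(z, m) = -3 + m + 2*z (t(z, m) = -3 + ((z + m) + z) = -3 + ((m + z) + z) = -3 + (m + 2*z) = -3 + m + 2*z)
Y = 2236/437 (Y = (1679150 + 1256718)/((-3 + 285 + 2*1272) + 570955) = 2935868/((-3 + 285 + 2544) + 570955) = 2935868/(2826 + 570955) = 2935868/573781 = 2935868*(1/573781) = 2236/437 ≈ 5.1167)
Y - (H(541) - 1*(-401318)) = 2236/437 - (-4*541*(9 + 541) - 1*(-401318)) = 2236/437 - (-4*541*550 + 401318) = 2236/437 - (-1190200 + 401318) = 2236/437 - 1*(-788882) = 2236/437 + 788882 = 344743670/437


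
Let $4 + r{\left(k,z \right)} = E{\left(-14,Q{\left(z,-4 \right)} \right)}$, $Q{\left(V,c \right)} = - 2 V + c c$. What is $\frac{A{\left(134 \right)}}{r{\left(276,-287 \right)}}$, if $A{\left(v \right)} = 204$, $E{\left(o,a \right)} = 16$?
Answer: $17$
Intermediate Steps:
$Q{\left(V,c \right)} = c^{2} - 2 V$ ($Q{\left(V,c \right)} = - 2 V + c^{2} = c^{2} - 2 V$)
$r{\left(k,z \right)} = 12$ ($r{\left(k,z \right)} = -4 + 16 = 12$)
$\frac{A{\left(134 \right)}}{r{\left(276,-287 \right)}} = \frac{204}{12} = 204 \cdot \frac{1}{12} = 17$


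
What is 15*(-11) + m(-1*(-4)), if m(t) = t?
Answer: -161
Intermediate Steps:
15*(-11) + m(-1*(-4)) = 15*(-11) - 1*(-4) = -165 + 4 = -161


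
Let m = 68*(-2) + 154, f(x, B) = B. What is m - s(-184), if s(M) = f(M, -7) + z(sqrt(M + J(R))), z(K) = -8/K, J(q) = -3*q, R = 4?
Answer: 25 - 4*I/7 ≈ 25.0 - 0.57143*I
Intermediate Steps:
m = 18 (m = -136 + 154 = 18)
s(M) = -7 - 8/sqrt(-12 + M) (s(M) = -7 - 8/sqrt(M - 3*4) = -7 - 8/sqrt(M - 12) = -7 - 8/sqrt(-12 + M))
m - s(-184) = 18 - (-7 - 8/sqrt(-12 - 184)) = 18 - (-7 - (-4)*I/7) = 18 - (-7 + 4*I/7) = 18 + (7 - 4*I/7) = 25 - 4*I/7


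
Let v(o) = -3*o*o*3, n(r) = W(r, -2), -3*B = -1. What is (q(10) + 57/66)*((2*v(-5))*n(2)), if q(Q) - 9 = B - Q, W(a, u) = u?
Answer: 1950/11 ≈ 177.27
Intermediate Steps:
B = 1/3 (B = -1/3*(-1) = 1/3 ≈ 0.33333)
n(r) = -2
q(Q) = 28/3 - Q (q(Q) = 9 + (1/3 - Q) = 28/3 - Q)
v(o) = -9*o**2 (v(o) = -3*o**2*3 = -9*o**2)
(q(10) + 57/66)*((2*v(-5))*n(2)) = ((28/3 - 1*10) + 57/66)*((2*(-9*(-5)**2))*(-2)) = ((28/3 - 10) + 57*(1/66))*((2*(-9*25))*(-2)) = (-2/3 + 19/22)*((2*(-225))*(-2)) = 13*(-450*(-2))/66 = (13/66)*900 = 1950/11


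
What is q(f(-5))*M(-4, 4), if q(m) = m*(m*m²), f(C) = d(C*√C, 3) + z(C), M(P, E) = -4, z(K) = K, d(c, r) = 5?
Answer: 0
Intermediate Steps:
f(C) = 5 + C
q(m) = m⁴ (q(m) = m*m³ = m⁴)
q(f(-5))*M(-4, 4) = (5 - 5)⁴*(-4) = 0⁴*(-4) = 0*(-4) = 0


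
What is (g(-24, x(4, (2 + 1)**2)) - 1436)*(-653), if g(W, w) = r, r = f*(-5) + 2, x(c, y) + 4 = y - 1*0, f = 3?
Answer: 946197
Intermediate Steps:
x(c, y) = -4 + y (x(c, y) = -4 + (y - 1*0) = -4 + (y + 0) = -4 + y)
r = -13 (r = 3*(-5) + 2 = -15 + 2 = -13)
g(W, w) = -13
(g(-24, x(4, (2 + 1)**2)) - 1436)*(-653) = (-13 - 1436)*(-653) = -1449*(-653) = 946197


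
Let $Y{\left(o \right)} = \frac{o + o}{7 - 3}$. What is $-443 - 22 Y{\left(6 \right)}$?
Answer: $-509$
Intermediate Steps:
$Y{\left(o \right)} = \frac{o}{2}$ ($Y{\left(o \right)} = \frac{2 o}{4} = 2 o \frac{1}{4} = \frac{o}{2}$)
$-443 - 22 Y{\left(6 \right)} = -443 - 22 \cdot \frac{1}{2} \cdot 6 = -443 - 66 = -509$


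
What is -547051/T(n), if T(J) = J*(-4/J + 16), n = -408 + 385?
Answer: 547051/372 ≈ 1470.6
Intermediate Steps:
n = -23
T(J) = J*(16 - 4/J)
-547051/T(n) = -547051/(-4 + 16*(-23)) = -547051/(-4 - 368) = -547051/(-372) = -547051*(-1/372) = 547051/372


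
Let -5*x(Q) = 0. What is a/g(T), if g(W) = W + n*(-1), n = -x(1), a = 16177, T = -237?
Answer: -16177/237 ≈ -68.257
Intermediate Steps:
x(Q) = 0 (x(Q) = -⅕*0 = 0)
n = 0 (n = -1*0 = 0)
g(W) = W (g(W) = W + 0*(-1) = W + 0 = W)
a/g(T) = 16177/(-237) = 16177*(-1/237) = -16177/237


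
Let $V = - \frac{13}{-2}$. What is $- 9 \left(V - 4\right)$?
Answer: $- \frac{45}{2} \approx -22.5$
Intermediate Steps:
$V = \frac{13}{2}$ ($V = \left(-13\right) \left(- \frac{1}{2}\right) = \frac{13}{2} \approx 6.5$)
$- 9 \left(V - 4\right) = - 9 \left(\frac{13}{2} - 4\right) = \left(-9\right) \frac{5}{2} = - \frac{45}{2}$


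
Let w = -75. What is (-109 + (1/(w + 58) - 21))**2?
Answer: 4888521/289 ≈ 16915.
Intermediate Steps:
(-109 + (1/(w + 58) - 21))**2 = (-109 + (1/(-75 + 58) - 21))**2 = (-109 + (1/(-17) - 21))**2 = (-109 + (-1/17 - 21))**2 = (-109 - 358/17)**2 = (-2211/17)**2 = 4888521/289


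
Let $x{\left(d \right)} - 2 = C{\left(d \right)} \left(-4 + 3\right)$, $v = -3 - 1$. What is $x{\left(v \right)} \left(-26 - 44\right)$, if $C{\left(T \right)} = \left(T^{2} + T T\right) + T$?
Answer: $1820$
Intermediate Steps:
$v = -4$
$C{\left(T \right)} = T + 2 T^{2}$ ($C{\left(T \right)} = \left(T^{2} + T^{2}\right) + T = 2 T^{2} + T = T + 2 T^{2}$)
$x{\left(d \right)} = 2 - d \left(1 + 2 d\right)$ ($x{\left(d \right)} = 2 + d \left(1 + 2 d\right) \left(-4 + 3\right) = 2 + d \left(1 + 2 d\right) \left(-1\right) = 2 - d \left(1 + 2 d\right)$)
$x{\left(v \right)} \left(-26 - 44\right) = \left(2 - - 4 \left(1 + 2 \left(-4\right)\right)\right) \left(-26 - 44\right) = \left(2 - - 4 \left(1 - 8\right)\right) \left(-70\right) = \left(2 - \left(-4\right) \left(-7\right)\right) \left(-70\right) = \left(2 - 28\right) \left(-70\right) = \left(-26\right) \left(-70\right) = 1820$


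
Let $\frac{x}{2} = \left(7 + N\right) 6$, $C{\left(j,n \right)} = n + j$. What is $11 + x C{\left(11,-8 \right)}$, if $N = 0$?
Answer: $263$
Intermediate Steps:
$C{\left(j,n \right)} = j + n$
$x = 84$ ($x = 2 \left(7 + 0\right) 6 = 2 \cdot 7 \cdot 6 = 2 \cdot 42 = 84$)
$11 + x C{\left(11,-8 \right)} = 11 + 84 \left(11 - 8\right) = 11 + 84 \cdot 3 = 11 + 252 = 263$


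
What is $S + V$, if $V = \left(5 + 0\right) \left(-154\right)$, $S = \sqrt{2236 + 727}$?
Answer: $-770 + \sqrt{2963} \approx -715.57$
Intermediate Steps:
$S = \sqrt{2963} \approx 54.433$
$V = -770$ ($V = 5 \left(-154\right) = -770$)
$S + V = \sqrt{2963} - 770 = -770 + \sqrt{2963}$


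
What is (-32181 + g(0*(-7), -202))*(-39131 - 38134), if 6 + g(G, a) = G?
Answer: 2486928555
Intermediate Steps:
g(G, a) = -6 + G
(-32181 + g(0*(-7), -202))*(-39131 - 38134) = (-32181 + (-6 + 0*(-7)))*(-39131 - 38134) = (-32181 + (-6 + 0))*(-77265) = (-32181 - 6)*(-77265) = -32187*(-77265) = 2486928555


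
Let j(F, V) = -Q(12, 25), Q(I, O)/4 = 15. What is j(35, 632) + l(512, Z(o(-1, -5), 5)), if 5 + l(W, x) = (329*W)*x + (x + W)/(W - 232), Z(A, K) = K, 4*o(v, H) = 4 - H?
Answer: 235809517/280 ≈ 8.4218e+5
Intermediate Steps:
o(v, H) = 1 - H/4 (o(v, H) = (4 - H)/4 = 1 - H/4)
Q(I, O) = 60 (Q(I, O) = 4*15 = 60)
l(W, x) = -5 + (W + x)/(-232 + W) + 329*W*x (l(W, x) = -5 + ((329*W)*x + (x + W)/(W - 232)) = -5 + (329*W*x + (W + x)/(-232 + W)) = -5 + ((W + x)/(-232 + W) + 329*W*x) = -5 + (W + x)/(-232 + W) + 329*W*x)
j(F, V) = -60 (j(F, V) = -1*60 = -60)
j(35, 632) + l(512, Z(o(-1, -5), 5)) = -60 + (1160 + 5 - 4*512 - 76328*512*5 + 329*5*512²)/(-232 + 512) = -60 + (1160 + 5 - 2048 - 195399680 + 329*5*262144)/280 = -60 + (1160 + 5 - 2048 - 195399680 + 431226880)/280 = -60 + (1/280)*235826317 = -60 + 235826317/280 = 235809517/280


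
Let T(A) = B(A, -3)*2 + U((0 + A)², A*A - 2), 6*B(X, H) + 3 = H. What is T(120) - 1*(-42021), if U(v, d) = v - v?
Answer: 42019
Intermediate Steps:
B(X, H) = -½ + H/6
U(v, d) = 0
T(A) = -2 (T(A) = (-½ + (⅙)*(-3))*2 + 0 = (-½ - ½)*2 + 0 = -1*2 + 0 = -2 + 0 = -2)
T(120) - 1*(-42021) = -2 - 1*(-42021) = -2 + 42021 = 42019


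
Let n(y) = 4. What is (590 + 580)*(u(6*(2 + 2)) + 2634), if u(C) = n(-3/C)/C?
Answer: 3081975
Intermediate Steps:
u(C) = 4/C
(590 + 580)*(u(6*(2 + 2)) + 2634) = (590 + 580)*(4/((6*(2 + 2))) + 2634) = 1170*(4/((6*4)) + 2634) = 1170*(4/24 + 2634) = 1170*(4*(1/24) + 2634) = 1170*(⅙ + 2634) = 1170*(15805/6) = 3081975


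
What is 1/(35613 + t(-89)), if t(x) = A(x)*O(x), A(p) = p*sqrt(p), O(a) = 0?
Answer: 1/35613 ≈ 2.8080e-5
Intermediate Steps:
A(p) = p**(3/2)
t(x) = 0 (t(x) = x**(3/2)*0 = 0)
1/(35613 + t(-89)) = 1/(35613 + 0) = 1/35613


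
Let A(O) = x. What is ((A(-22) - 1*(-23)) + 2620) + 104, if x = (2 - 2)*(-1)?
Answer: 2747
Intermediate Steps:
x = 0 (x = 0*(-1) = 0)
A(O) = 0
((A(-22) - 1*(-23)) + 2620) + 104 = ((0 - 1*(-23)) + 2620) + 104 = ((0 + 23) + 2620) + 104 = (23 + 2620) + 104 = 2643 + 104 = 2747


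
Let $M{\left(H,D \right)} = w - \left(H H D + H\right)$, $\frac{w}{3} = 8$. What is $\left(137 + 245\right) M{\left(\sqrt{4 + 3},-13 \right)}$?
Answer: $43930 - 382 \sqrt{7} \approx 42919.0$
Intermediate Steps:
$w = 24$ ($w = 3 \cdot 8 = 24$)
$M{\left(H,D \right)} = 24 - H - D H^{2}$ ($M{\left(H,D \right)} = 24 - \left(H H D + H\right) = 24 - \left(H^{2} D + H\right) = 24 - \left(D H^{2} + H\right) = 24 - \left(H + D H^{2}\right) = 24 - H - D H^{2}$)
$\left(137 + 245\right) M{\left(\sqrt{4 + 3},-13 \right)} = \left(137 + 245\right) \left(24 - \sqrt{4 + 3} - - 13 \left(\sqrt{4 + 3}\right)^{2}\right) = 382 \left(24 - \sqrt{7} - - 13 \left(\sqrt{7}\right)^{2}\right) = 382 \left(24 - \sqrt{7} - \left(-13\right) 7\right) = 382 \left(24 - \sqrt{7} + 91\right) = 382 \left(115 - \sqrt{7}\right) = 43930 - 382 \sqrt{7}$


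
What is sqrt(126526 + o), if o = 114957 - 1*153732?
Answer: sqrt(87751) ≈ 296.23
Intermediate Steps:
o = -38775 (o = 114957 - 153732 = -38775)
sqrt(126526 + o) = sqrt(126526 - 38775) = sqrt(87751)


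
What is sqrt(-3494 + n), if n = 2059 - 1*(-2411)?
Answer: 4*sqrt(61) ≈ 31.241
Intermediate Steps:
n = 4470 (n = 2059 + 2411 = 4470)
sqrt(-3494 + n) = sqrt(-3494 + 4470) = sqrt(976) = 4*sqrt(61)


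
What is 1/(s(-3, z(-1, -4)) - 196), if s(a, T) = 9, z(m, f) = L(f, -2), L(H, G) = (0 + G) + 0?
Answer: -1/187 ≈ -0.0053476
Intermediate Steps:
L(H, G) = G (L(H, G) = G + 0 = G)
z(m, f) = -2
1/(s(-3, z(-1, -4)) - 196) = 1/(9 - 196) = 1/(-187) = -1/187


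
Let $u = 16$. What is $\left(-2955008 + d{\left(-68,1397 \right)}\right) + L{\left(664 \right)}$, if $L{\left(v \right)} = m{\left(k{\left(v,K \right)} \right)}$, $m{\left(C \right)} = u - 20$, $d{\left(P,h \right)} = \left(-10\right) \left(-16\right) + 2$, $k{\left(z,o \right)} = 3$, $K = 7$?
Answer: $-2954850$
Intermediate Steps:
$d{\left(P,h \right)} = 162$ ($d{\left(P,h \right)} = 160 + 2 = 162$)
$m{\left(C \right)} = -4$ ($m{\left(C \right)} = 16 - 20 = -4$)
$L{\left(v \right)} = -4$
$\left(-2955008 + d{\left(-68,1397 \right)}\right) + L{\left(664 \right)} = \left(-2955008 + 162\right) - 4 = -2954846 - 4 = -2954850$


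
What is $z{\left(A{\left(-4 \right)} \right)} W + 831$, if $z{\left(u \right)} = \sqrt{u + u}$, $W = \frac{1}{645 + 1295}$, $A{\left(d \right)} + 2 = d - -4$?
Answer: $831 + \frac{i}{970} \approx 831.0 + 0.0010309 i$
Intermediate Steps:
$A{\left(d \right)} = 2 + d$ ($A{\left(d \right)} = -2 + \left(d - -4\right) = -2 + \left(d + 4\right) = -2 + \left(4 + d\right) = 2 + d$)
$W = \frac{1}{1940} \approx 0.00051546$
$z{\left(u \right)} = \sqrt{2} \sqrt{u}$ ($z{\left(u \right)} = \sqrt{2 u} = \sqrt{2} \sqrt{u}$)
$z{\left(A{\left(-4 \right)} \right)} W + 831 = \sqrt{2} \sqrt{2 - 4} \cdot \frac{1}{1940} + 831 = \sqrt{2} \sqrt{-2} \cdot \frac{1}{1940} + 831 = \sqrt{2} i \sqrt{2} \cdot \frac{1}{1940} + 831 = 2 i \frac{1}{1940} + 831 = \frac{i}{970} + 831 = 831 + \frac{i}{970}$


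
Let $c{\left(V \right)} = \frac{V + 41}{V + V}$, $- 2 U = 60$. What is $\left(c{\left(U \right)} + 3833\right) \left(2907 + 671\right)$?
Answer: $\frac{411414541}{30} \approx 1.3714 \cdot 10^{7}$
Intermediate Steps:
$U = -30$ ($U = \left(- \frac{1}{2}\right) 60 = -30$)
$c{\left(V \right)} = \frac{41 + V}{2 V}$
$\left(c{\left(U \right)} + 3833\right) \left(2907 + 671\right) = \left(\frac{41 - 30}{2 \left(-30\right)} + 3833\right) \left(2907 + 671\right) = \left(\frac{1}{2} \left(- \frac{1}{30}\right) 11 + 3833\right) 3578 = \left(- \frac{11}{60} + 3833\right) 3578 = \frac{229969}{60} \cdot 3578 = \frac{411414541}{30}$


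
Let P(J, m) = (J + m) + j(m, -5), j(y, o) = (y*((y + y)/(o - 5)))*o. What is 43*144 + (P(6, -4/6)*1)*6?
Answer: 18680/3 ≈ 6226.7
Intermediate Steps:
j(y, o) = 2*o*y**2/(-5 + o) (j(y, o) = (y*((2*y)/(-5 + o)))*o = (y*(2*y/(-5 + o)))*o = (2*y**2/(-5 + o))*o = 2*o*y**2/(-5 + o))
P(J, m) = J + m + m**2 (P(J, m) = (J + m) + 2*(-5)*m**2/(-5 - 5) = (J + m) + 2*(-5)*m**2/(-10) = (J + m) + 2*(-5)*m**2*(-1/10) = (J + m) + m**2 = J + m + m**2)
43*144 + (P(6, -4/6)*1)*6 = 43*144 + ((6 - 4/6 + (-4/6)**2)*1)*6 = 6192 + ((6 - 4*1/6 + (-4*1/6)**2)*1)*6 = 6192 + ((6 - 2/3 + (-2/3)**2)*1)*6 = 6192 + ((6 - 2/3 + 4/9)*1)*6 = 6192 + ((52/9)*1)*6 = 6192 + (52/9)*6 = 6192 + 104/3 = 18680/3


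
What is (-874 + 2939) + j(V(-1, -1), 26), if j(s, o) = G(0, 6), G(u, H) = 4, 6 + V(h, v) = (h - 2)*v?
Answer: 2069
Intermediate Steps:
V(h, v) = -6 + v*(-2 + h) (V(h, v) = -6 + (h - 2)*v = -6 + (-2 + h)*v = -6 + v*(-2 + h))
j(s, o) = 4
(-874 + 2939) + j(V(-1, -1), 26) = (-874 + 2939) + 4 = 2065 + 4 = 2069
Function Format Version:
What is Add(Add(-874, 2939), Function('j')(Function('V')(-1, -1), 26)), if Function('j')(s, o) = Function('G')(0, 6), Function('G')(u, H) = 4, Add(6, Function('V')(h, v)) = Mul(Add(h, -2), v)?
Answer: 2069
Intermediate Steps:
Function('V')(h, v) = Add(-6, Mul(v, Add(-2, h))) (Function('V')(h, v) = Add(-6, Mul(Add(h, -2), v)) = Add(-6, Mul(Add(-2, h), v)) = Add(-6, Mul(v, Add(-2, h))))
Function('j')(s, o) = 4
Add(Add(-874, 2939), Function('j')(Function('V')(-1, -1), 26)) = Add(Add(-874, 2939), 4) = Add(2065, 4) = 2069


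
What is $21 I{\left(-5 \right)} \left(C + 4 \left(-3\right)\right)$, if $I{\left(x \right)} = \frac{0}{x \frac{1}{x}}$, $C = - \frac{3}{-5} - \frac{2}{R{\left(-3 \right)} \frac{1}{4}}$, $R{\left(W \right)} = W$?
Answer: $0$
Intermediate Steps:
$C = \frac{49}{15}$ ($C = - \frac{3}{-5} - \frac{2}{\left(-3\right) \frac{1}{4}} = \left(-3\right) \left(- \frac{1}{5}\right) - \frac{2}{\left(-3\right) \frac{1}{4}} = \frac{3}{5} - \frac{2}{- \frac{3}{4}} = \frac{3}{5} - - \frac{8}{3} = \frac{3}{5} + \frac{8}{3} = \frac{49}{15} \approx 3.2667$)
$I{\left(x \right)} = 0$ ($I{\left(x \right)} = \frac{0}{1} = 0 \cdot 1 = 0$)
$21 I{\left(-5 \right)} \left(C + 4 \left(-3\right)\right) = 21 \cdot 0 \left(\frac{49}{15} + 4 \left(-3\right)\right) = 0 \left(\frac{49}{15} - 12\right) = 0 \left(- \frac{131}{15}\right) = 0$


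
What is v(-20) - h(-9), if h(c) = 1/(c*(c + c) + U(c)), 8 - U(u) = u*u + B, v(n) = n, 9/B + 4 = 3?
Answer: -1961/98 ≈ -20.010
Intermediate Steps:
B = -9 (B = 9/(-4 + 3) = 9/(-1) = 9*(-1) = -9)
U(u) = 17 - u² (U(u) = 8 - (u*u - 9) = 8 - (u² - 9) = 8 - (-9 + u²) = 8 + (9 - u²) = 17 - u²)
h(c) = 1/(17 + c²) (h(c) = 1/(c*(c + c) + (17 - c²)) = 1/(c*(2*c) + (17 - c²)) = 1/(2*c² + (17 - c²)) = 1/(17 + c²))
v(-20) - h(-9) = -20 - 1/(17 + (-9)²) = -20 - 1/(17 + 81) = -20 - 1/98 = -1961/98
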